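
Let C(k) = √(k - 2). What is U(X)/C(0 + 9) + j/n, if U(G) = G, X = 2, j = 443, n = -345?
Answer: -443/345 + 2*√7/7 ≈ -0.52813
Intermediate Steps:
C(k) = √(-2 + k)
U(X)/C(0 + 9) + j/n = 2/(√(-2 + (0 + 9))) + 443/(-345) = 2/(√(-2 + 9)) + 443*(-1/345) = 2/(√7) - 443/345 = 2*(√7/7) - 443/345 = 2*√7/7 - 443/345 = -443/345 + 2*√7/7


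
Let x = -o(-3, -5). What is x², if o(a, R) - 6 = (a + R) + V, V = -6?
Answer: 64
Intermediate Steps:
o(a, R) = R + a (o(a, R) = 6 + ((a + R) - 6) = 6 + ((R + a) - 6) = 6 + (-6 + R + a) = R + a)
x = 8 (x = -(-5 - 3) = -1*(-8) = 8)
x² = 8² = 64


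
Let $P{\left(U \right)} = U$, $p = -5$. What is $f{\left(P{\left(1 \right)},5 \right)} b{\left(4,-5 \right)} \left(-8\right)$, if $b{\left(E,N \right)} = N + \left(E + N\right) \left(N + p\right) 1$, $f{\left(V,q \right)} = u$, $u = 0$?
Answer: $0$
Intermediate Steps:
$f{\left(V,q \right)} = 0$
$b{\left(E,N \right)} = N + \left(-5 + N\right) \left(E + N\right)$ ($b{\left(E,N \right)} = N + \left(E + N\right) \left(N - 5\right) 1 = N + \left(E + N\right) \left(-5 + N\right) 1 = N + \left(-5 + N\right) \left(E + N\right) 1 = N + \left(-5 + N\right) \left(E + N\right)$)
$f{\left(P{\left(1 \right)},5 \right)} b{\left(4,-5 \right)} \left(-8\right) = 0 \left(\left(-5\right)^{2} - 20 - -20 + 4 \left(-5\right)\right) \left(-8\right) = 0 \left(25 - 20 + 20 - 20\right) \left(-8\right) = 0 \cdot 5 \left(-8\right) = 0 \left(-8\right) = 0$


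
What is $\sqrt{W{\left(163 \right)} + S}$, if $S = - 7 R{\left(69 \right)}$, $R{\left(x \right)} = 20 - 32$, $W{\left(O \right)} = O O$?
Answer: $\sqrt{26653} \approx 163.26$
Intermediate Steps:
$W{\left(O \right)} = O^{2}$
$R{\left(x \right)} = -12$
$S = 84$ ($S = \left(-7\right) \left(-12\right) = 84$)
$\sqrt{W{\left(163 \right)} + S} = \sqrt{163^{2} + 84} = \sqrt{26569 + 84} = \sqrt{26653}$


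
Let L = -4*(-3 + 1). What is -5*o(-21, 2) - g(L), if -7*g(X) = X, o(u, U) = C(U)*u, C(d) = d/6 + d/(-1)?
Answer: -1217/7 ≈ -173.86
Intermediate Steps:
C(d) = -5*d/6 (C(d) = d*(⅙) + d*(-1) = d/6 - d = -5*d/6)
o(u, U) = -5*U*u/6 (o(u, U) = (-5*U/6)*u = -5*U*u/6)
L = 8 (L = -4*(-2) = 8)
g(X) = -X/7
-5*o(-21, 2) - g(L) = -(-25)*2*(-21)/6 - (-1)*8/7 = -5*35 - 1*(-8/7) = -175 + 8/7 = -1217/7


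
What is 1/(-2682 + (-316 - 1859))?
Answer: -1/4857 ≈ -0.00020589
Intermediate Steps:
1/(-2682 + (-316 - 1859)) = 1/(-2682 - 2175) = 1/(-4857) = -1/4857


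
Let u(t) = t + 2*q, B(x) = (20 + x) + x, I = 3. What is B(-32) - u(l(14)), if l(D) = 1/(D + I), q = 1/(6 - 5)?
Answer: -783/17 ≈ -46.059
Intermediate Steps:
q = 1 (q = 1/1 = 1)
B(x) = 20 + 2*x
l(D) = 1/(3 + D) (l(D) = 1/(D + 3) = 1/(3 + D))
u(t) = 2 + t (u(t) = t + 2*1 = t + 2 = 2 + t)
B(-32) - u(l(14)) = (20 + 2*(-32)) - (2 + 1/(3 + 14)) = (20 - 64) - (2 + 1/17) = -44 - (2 + 1/17) = -44 - 1*35/17 = -44 - 35/17 = -783/17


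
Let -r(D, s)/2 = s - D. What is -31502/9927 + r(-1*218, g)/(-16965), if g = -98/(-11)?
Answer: -49822138/15833565 ≈ -3.1466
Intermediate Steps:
g = 98/11 (g = -98*(-1/11) = 98/11 ≈ 8.9091)
r(D, s) = -2*s + 2*D (r(D, s) = -2*(s - D) = -2*s + 2*D)
-31502/9927 + r(-1*218, g)/(-16965) = -31502/9927 + (-2*98/11 + 2*(-1*218))/(-16965) = -31502*1/9927 + (-196/11 + 2*(-218))*(-1/16965) = -31502/9927 + (-196/11 - 436)*(-1/16965) = -31502/9927 - 4992/11*(-1/16965) = -31502/9927 + 128/4785 = -49822138/15833565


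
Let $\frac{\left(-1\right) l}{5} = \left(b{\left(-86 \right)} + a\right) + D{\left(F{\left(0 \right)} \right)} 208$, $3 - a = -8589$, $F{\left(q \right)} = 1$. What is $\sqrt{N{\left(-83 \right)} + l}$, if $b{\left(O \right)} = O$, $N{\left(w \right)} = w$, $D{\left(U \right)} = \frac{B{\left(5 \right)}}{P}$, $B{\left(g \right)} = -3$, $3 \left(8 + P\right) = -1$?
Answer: $\frac{i \sqrt{1074685}}{5} \approx 207.33 i$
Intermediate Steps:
$P = - \frac{25}{3}$ ($P = -8 + \frac{1}{3} \left(-1\right) = -8 - \frac{1}{3} = - \frac{25}{3} \approx -8.3333$)
$D{\left(U \right)} = \frac{9}{25}$ ($D{\left(U \right)} = - \frac{3}{- \frac{25}{3}} = \left(-3\right) \left(- \frac{3}{25}\right) = \frac{9}{25}$)
$a = 8592$ ($a = 3 - -8589 = 3 + 8589 = 8592$)
$l = - \frac{214522}{5}$ ($l = - 5 \left(\left(-86 + 8592\right) + \frac{9}{25} \cdot 208\right) = - 5 \left(8506 + \frac{1872}{25}\right) = \left(-5\right) \frac{214522}{25} = - \frac{214522}{5} \approx -42904.0$)
$\sqrt{N{\left(-83 \right)} + l} = \sqrt{-83 - \frac{214522}{5}} = \sqrt{- \frac{214937}{5}} = \frac{i \sqrt{1074685}}{5}$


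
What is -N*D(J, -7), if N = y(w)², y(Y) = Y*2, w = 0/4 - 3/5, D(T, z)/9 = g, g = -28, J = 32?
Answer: 9072/25 ≈ 362.88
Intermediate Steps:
D(T, z) = -252 (D(T, z) = 9*(-28) = -252)
w = -⅗ (w = 0*(¼) - 3*⅕ = 0 - ⅗ = -⅗ ≈ -0.60000)
y(Y) = 2*Y
N = 36/25 (N = (2*(-⅗))² = (-6/5)² = 36/25 ≈ 1.4400)
-N*D(J, -7) = -36*(-252)/25 = -1*(-9072/25) = 9072/25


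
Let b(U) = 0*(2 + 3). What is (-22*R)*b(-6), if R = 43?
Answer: 0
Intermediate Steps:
b(U) = 0 (b(U) = 0*5 = 0)
(-22*R)*b(-6) = -22*43*0 = -946*0 = 0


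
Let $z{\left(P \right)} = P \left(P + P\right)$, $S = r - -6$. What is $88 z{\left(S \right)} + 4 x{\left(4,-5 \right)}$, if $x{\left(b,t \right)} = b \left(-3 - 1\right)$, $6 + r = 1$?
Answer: $112$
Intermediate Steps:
$r = -5$ ($r = -6 + 1 = -5$)
$S = 1$ ($S = -5 - -6 = -5 + 6 = 1$)
$x{\left(b,t \right)} = - 4 b$ ($x{\left(b,t \right)} = b \left(-4\right) = - 4 b$)
$z{\left(P \right)} = 2 P^{2}$ ($z{\left(P \right)} = P 2 P = 2 P^{2}$)
$88 z{\left(S \right)} + 4 x{\left(4,-5 \right)} = 88 \cdot 2 \cdot 1^{2} + 4 \left(\left(-4\right) 4\right) = 88 \cdot 2 \cdot 1 + 4 \left(-16\right) = 88 \cdot 2 - 64 = 176 - 64 = 112$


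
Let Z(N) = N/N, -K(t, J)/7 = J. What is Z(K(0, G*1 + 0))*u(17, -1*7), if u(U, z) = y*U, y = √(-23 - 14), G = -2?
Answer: 17*I*√37 ≈ 103.41*I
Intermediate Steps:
K(t, J) = -7*J
y = I*√37 (y = √(-37) = I*√37 ≈ 6.0828*I)
u(U, z) = I*U*√37 (u(U, z) = (I*√37)*U = I*U*√37)
Z(N) = 1
Z(K(0, G*1 + 0))*u(17, -1*7) = 1*(I*17*√37) = 1*(17*I*√37) = 17*I*√37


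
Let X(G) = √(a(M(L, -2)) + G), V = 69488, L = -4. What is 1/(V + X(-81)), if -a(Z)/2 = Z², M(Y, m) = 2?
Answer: 69488/4828582233 - I*√89/4828582233 ≈ 1.4391e-5 - 1.9538e-9*I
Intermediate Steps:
a(Z) = -2*Z²
X(G) = √(-8 + G) (X(G) = √(-2*2² + G) = √(-2*4 + G) = √(-8 + G))
1/(V + X(-81)) = 1/(69488 + √(-8 - 81)) = 1/(69488 + √(-89)) = 1/(69488 + I*√89)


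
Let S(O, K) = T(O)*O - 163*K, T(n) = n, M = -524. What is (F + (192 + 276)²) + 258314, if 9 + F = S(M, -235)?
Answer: 790210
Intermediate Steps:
S(O, K) = O² - 163*K (S(O, K) = O*O - 163*K = O² - 163*K)
F = 312872 (F = -9 + ((-524)² - 163*(-235)) = -9 + (274576 + 38305) = -9 + 312881 = 312872)
(F + (192 + 276)²) + 258314 = (312872 + (192 + 276)²) + 258314 = (312872 + 468²) + 258314 = (312872 + 219024) + 258314 = 531896 + 258314 = 790210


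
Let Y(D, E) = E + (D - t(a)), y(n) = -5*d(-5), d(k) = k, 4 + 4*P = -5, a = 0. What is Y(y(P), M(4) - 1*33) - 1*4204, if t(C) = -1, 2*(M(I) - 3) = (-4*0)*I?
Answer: -4208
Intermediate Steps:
P = -9/4 (P = -1 + (¼)*(-5) = -1 - 5/4 = -9/4 ≈ -2.2500)
M(I) = 3 (M(I) = 3 + ((-4*0)*I)/2 = 3 + (0*I)/2 = 3 + (½)*0 = 3 + 0 = 3)
y(n) = 25 (y(n) = -5*(-5) = 25)
Y(D, E) = 1 + D + E (Y(D, E) = E + (D - 1*(-1)) = E + (D + 1) = E + (1 + D) = 1 + D + E)
Y(y(P), M(4) - 1*33) - 1*4204 = (1 + 25 + (3 - 1*33)) - 1*4204 = (1 + 25 + (3 - 33)) - 4204 = (1 + 25 - 30) - 4204 = -4 - 4204 = -4208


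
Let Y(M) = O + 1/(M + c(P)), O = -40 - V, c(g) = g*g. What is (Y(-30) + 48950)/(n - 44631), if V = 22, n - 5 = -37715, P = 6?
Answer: -293329/494046 ≈ -0.59373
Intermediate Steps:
c(g) = g**2
n = -37710 (n = 5 - 37715 = -37710)
O = -62 (O = -40 - 1*22 = -40 - 22 = -62)
Y(M) = -62 + 1/(36 + M) (Y(M) = -62 + 1/(M + 6**2) = -62 + 1/(M + 36) = -62 + 1/(36 + M))
(Y(-30) + 48950)/(n - 44631) = ((-2231 - 62*(-30))/(36 - 30) + 48950)/(-37710 - 44631) = ((-2231 + 1860)/6 + 48950)/(-82341) = ((1/6)*(-371) + 48950)*(-1/82341) = (-371/6 + 48950)*(-1/82341) = (293329/6)*(-1/82341) = -293329/494046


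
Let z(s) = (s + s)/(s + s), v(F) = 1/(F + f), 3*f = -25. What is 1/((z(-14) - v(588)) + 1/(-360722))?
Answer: 627295558/626211653 ≈ 1.0017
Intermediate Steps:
f = -25/3 (f = (⅓)*(-25) = -25/3 ≈ -8.3333)
v(F) = 1/(-25/3 + F) (v(F) = 1/(F - 25/3) = 1/(-25/3 + F))
z(s) = 1 (z(s) = (2*s)/((2*s)) = (2*s)*(1/(2*s)) = 1)
1/((z(-14) - v(588)) + 1/(-360722)) = 1/((1 - 3/(-25 + 3*588)) + 1/(-360722)) = 1/((1 - 3/(-25 + 1764)) - 1/360722) = 1/((1 - 3/1739) - 1/360722) = 1/(1736/1739 - 1/360722) = 1/(626211653/627295558) = 627295558/626211653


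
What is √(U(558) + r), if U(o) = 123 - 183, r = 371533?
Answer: √371473 ≈ 609.49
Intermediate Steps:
U(o) = -60
√(U(558) + r) = √(-60 + 371533) = √371473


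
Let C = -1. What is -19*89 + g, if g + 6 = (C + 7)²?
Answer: -1661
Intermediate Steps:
g = 30 (g = -6 + (-1 + 7)² = -6 + 6² = -6 + 36 = 30)
-19*89 + g = -19*89 + 30 = -1691 + 30 = -1661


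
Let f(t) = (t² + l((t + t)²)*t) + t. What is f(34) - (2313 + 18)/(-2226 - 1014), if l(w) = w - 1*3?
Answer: 56989699/360 ≈ 1.5830e+5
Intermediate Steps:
l(w) = -3 + w (l(w) = w - 3 = -3 + w)
f(t) = t + t² + t*(-3 + 4*t²) (f(t) = (t² + (-3 + (t + t)²)*t) + t = (t² + (-3 + (2*t)²)*t) + t = (t² + (-3 + 4*t²)*t) + t = (t² + t*(-3 + 4*t²)) + t = t + t² + t*(-3 + 4*t²))
f(34) - (2313 + 18)/(-2226 - 1014) = 34*(-2 + 34 + 4*34²) - (2313 + 18)/(-2226 - 1014) = 34*(-2 + 34 + 4*1156) - 2331/(-3240) = 34*(-2 + 34 + 4624) - 2331*(-1)/3240 = 34*4656 - 1*(-259/360) = 158304 + 259/360 = 56989699/360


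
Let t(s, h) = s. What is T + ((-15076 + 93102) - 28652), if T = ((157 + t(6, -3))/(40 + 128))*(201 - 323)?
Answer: 4137473/84 ≈ 49256.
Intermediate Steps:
T = -9943/84 (T = ((157 + 6)/(40 + 128))*(201 - 323) = (163/168)*(-122) = -9943/84 ≈ -118.37)
T + ((-15076 + 93102) - 28652) = -9943/84 + ((-15076 + 93102) - 28652) = -9943/84 + (78026 - 28652) = -9943/84 + 49374 = 4137473/84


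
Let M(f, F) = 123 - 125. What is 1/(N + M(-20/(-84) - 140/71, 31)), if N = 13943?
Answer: 1/13941 ≈ 7.1731e-5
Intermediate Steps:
M(f, F) = -2
1/(N + M(-20/(-84) - 140/71, 31)) = 1/(13943 - 2) = 1/13941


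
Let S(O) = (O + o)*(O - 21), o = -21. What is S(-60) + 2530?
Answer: 9091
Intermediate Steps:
S(O) = (-21 + O)**2 (S(O) = (O - 21)*(O - 21) = (-21 + O)*(-21 + O) = (-21 + O)**2)
S(-60) + 2530 = (441 + (-60)**2 - 42*(-60)) + 2530 = (441 + 3600 + 2520) + 2530 = 6561 + 2530 = 9091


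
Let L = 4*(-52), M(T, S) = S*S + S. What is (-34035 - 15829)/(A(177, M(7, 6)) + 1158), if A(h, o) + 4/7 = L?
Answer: -174524/3323 ≈ -52.520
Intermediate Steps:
M(T, S) = S + S² (M(T, S) = S² + S = S + S²)
L = -208
A(h, o) = -1460/7 (A(h, o) = -4/7 - 208 = -1460/7)
(-34035 - 15829)/(A(177, M(7, 6)) + 1158) = (-34035 - 15829)/(-1460/7 + 1158) = -49864/6646/7 = -49864*7/6646 = -174524/3323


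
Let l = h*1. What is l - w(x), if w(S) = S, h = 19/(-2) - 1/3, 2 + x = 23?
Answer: -185/6 ≈ -30.833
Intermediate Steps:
x = 21 (x = -2 + 23 = 21)
h = -59/6 (h = 19*(-½) - 1*⅓ = -19/2 - ⅓ = -59/6 ≈ -9.8333)
l = -59/6 (l = -59/6*1 = -59/6 ≈ -9.8333)
l - w(x) = -59/6 - 1*21 = -59/6 - 21 = -185/6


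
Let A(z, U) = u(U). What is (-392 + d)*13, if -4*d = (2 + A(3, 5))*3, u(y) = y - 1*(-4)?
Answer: -20813/4 ≈ -5203.3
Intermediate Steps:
u(y) = 4 + y (u(y) = y + 4 = 4 + y)
A(z, U) = 4 + U
d = -33/4 (d = -(2 + (4 + 5))*3/4 = -(2 + 9)*3/4 = -11*3/4 = -¼*33 = -33/4 ≈ -8.2500)
(-392 + d)*13 = (-392 - 33/4)*13 = -1601/4*13 = -20813/4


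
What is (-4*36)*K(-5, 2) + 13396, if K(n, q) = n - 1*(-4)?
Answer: 13540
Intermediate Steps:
K(n, q) = 4 + n (K(n, q) = n + 4 = 4 + n)
(-4*36)*K(-5, 2) + 13396 = (-4*36)*(4 - 5) + 13396 = -144*(-1) + 13396 = 144 + 13396 = 13540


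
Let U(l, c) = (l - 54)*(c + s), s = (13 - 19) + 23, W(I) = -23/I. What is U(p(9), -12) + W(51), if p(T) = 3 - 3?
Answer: -13793/51 ≈ -270.45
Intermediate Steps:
p(T) = 0
s = 17 (s = -6 + 23 = 17)
U(l, c) = (-54 + l)*(17 + c) (U(l, c) = (l - 54)*(c + 17) = (-54 + l)*(17 + c))
U(p(9), -12) + W(51) = (-918 - 54*(-12) + 17*0 - 12*0) - 23/51 = (-918 + 648 + 0 + 0) - 23*1/51 = -270 - 23/51 = -13793/51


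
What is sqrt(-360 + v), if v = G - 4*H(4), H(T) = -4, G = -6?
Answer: 5*I*sqrt(14) ≈ 18.708*I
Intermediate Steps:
v = 10 (v = -6 - 4*(-4) = -6 + 16 = 10)
sqrt(-360 + v) = sqrt(-360 + 10) = sqrt(-350) = 5*I*sqrt(14)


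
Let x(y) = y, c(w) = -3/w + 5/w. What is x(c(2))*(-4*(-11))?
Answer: 44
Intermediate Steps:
c(w) = 2/w
x(c(2))*(-4*(-11)) = (2/2)*(-4*(-11)) = (2*(½))*44 = 1*44 = 44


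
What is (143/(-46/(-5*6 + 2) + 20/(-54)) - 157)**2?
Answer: 2725801/1369 ≈ 1991.1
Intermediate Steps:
(143/(-46/(-5*6 + 2) + 20/(-54)) - 157)**2 = (143/(-46/(-30 + 2) + 20*(-1/54)) - 157)**2 = (143/(-46/(-28) - 10/27) - 157)**2 = (143/(-46*(-1/28) - 10/27) - 157)**2 = (143/(23/14 - 10/27) - 157)**2 = (143/(481/378) - 157)**2 = (143*(378/481) - 157)**2 = (4158/37 - 157)**2 = (-1651/37)**2 = 2725801/1369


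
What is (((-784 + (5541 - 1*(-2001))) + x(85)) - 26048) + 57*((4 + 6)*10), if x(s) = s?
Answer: -13505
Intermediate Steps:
(((-784 + (5541 - 1*(-2001))) + x(85)) - 26048) + 57*((4 + 6)*10) = (((-784 + (5541 - 1*(-2001))) + 85) - 26048) + 57*((4 + 6)*10) = (((-784 + (5541 + 2001)) + 85) - 26048) + 57*(10*10) = (((-784 + 7542) + 85) - 26048) + 57*100 = ((6758 + 85) - 26048) + 5700 = (6843 - 26048) + 5700 = -19205 + 5700 = -13505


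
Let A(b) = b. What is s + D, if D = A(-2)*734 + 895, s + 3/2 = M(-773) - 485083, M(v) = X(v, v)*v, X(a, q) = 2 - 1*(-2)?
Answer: -977499/2 ≈ -4.8875e+5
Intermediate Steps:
X(a, q) = 4 (X(a, q) = 2 + 2 = 4)
M(v) = 4*v
s = -976353/2 (s = -3/2 + (4*(-773) - 485083) = -3/2 + (-3092 - 485083) = -3/2 - 488175 = -976353/2 ≈ -4.8818e+5)
D = -573 (D = -2*734 + 895 = -1468 + 895 = -573)
s + D = -976353/2 - 573 = -977499/2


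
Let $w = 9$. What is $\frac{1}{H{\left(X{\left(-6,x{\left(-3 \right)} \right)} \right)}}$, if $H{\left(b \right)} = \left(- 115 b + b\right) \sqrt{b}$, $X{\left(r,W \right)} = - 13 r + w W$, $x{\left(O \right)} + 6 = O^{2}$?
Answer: $- \frac{\sqrt{105}}{1256850} \approx -8.1529 \cdot 10^{-6}$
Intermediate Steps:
$x{\left(O \right)} = -6 + O^{2}$
$X{\left(r,W \right)} = - 13 r + 9 W$
$H{\left(b \right)} = - 114 b^{\frac{3}{2}}$ ($H{\left(b \right)} = - 114 b \sqrt{b} = - 114 b^{\frac{3}{2}}$)
$\frac{1}{H{\left(X{\left(-6,x{\left(-3 \right)} \right)} \right)}} = \frac{1}{\left(-114\right) \left(\left(-13\right) \left(-6\right) + 9 \left(-6 + \left(-3\right)^{2}\right)\right)^{\frac{3}{2}}} = \frac{1}{\left(-114\right) \left(78 + 9 \left(-6 + 9\right)\right)^{\frac{3}{2}}} = \frac{1}{\left(-114\right) \left(78 + 9 \cdot 3\right)^{\frac{3}{2}}} = \frac{1}{\left(-114\right) \left(78 + 27\right)^{\frac{3}{2}}} = \frac{1}{\left(-114\right) 105^{\frac{3}{2}}} = \frac{1}{\left(-114\right) 105 \sqrt{105}} = \frac{1}{\left(-11970\right) \sqrt{105}} = - \frac{\sqrt{105}}{1256850}$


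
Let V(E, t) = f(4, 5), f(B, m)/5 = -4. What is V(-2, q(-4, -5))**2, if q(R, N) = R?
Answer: 400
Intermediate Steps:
f(B, m) = -20 (f(B, m) = 5*(-4) = -20)
V(E, t) = -20
V(-2, q(-4, -5))**2 = (-20)**2 = 400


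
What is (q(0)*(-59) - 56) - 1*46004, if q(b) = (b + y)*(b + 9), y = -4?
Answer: -43936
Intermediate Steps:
q(b) = (-4 + b)*(9 + b) (q(b) = (b - 4)*(b + 9) = (-4 + b)*(9 + b))
(q(0)*(-59) - 56) - 1*46004 = ((-36 + 0² + 5*0)*(-59) - 56) - 1*46004 = ((-36 + 0 + 0)*(-59) - 56) - 46004 = (-36*(-59) - 56) - 46004 = (2124 - 56) - 46004 = 2068 - 46004 = -43936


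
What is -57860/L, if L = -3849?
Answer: 57860/3849 ≈ 15.032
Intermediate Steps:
-57860/L = -57860/(-3849) = -57860*(-1/3849) = 57860/3849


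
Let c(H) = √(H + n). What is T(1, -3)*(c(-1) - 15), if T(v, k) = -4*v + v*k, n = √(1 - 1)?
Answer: 105 - 7*I ≈ 105.0 - 7.0*I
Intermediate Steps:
n = 0 (n = √0 = 0)
c(H) = √H (c(H) = √(H + 0) = √H)
T(v, k) = -4*v + k*v
T(1, -3)*(c(-1) - 15) = (1*(-4 - 3))*(√(-1) - 15) = (1*(-7))*(I - 15) = -7*(-15 + I) = 105 - 7*I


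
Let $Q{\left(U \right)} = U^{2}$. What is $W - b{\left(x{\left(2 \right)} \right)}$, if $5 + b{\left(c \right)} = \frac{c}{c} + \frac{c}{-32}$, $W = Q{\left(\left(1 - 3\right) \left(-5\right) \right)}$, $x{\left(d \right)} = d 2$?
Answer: $\frac{833}{8} \approx 104.13$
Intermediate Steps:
$x{\left(d \right)} = 2 d$
$W = 100$ ($W = \left(\left(1 - 3\right) \left(-5\right)\right)^{2} = \left(\left(-2\right) \left(-5\right)\right)^{2} = 10^{2} = 100$)
$b{\left(c \right)} = -4 - \frac{c}{32}$ ($b{\left(c \right)} = -5 + \left(\frac{c}{c} + \frac{c}{-32}\right) = -5 + \left(1 + c \left(- \frac{1}{32}\right)\right) = -5 - \left(-1 + \frac{c}{32}\right) = -4 - \frac{c}{32}$)
$W - b{\left(x{\left(2 \right)} \right)} = 100 - \left(-4 - \frac{2 \cdot 2}{32}\right) = 100 - \left(-4 - \frac{1}{8}\right) = 100 - - \frac{33}{8} = 100 + \frac{33}{8} = \frac{833}{8}$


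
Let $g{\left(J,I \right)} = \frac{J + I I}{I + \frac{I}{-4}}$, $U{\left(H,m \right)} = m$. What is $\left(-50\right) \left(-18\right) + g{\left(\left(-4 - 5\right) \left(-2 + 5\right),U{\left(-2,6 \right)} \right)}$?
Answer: $902$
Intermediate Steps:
$g{\left(J,I \right)} = \frac{4 \left(J + I^{2}\right)}{3 I}$ ($g{\left(J,I \right)} = \frac{J + I^{2}}{I + I \left(- \frac{1}{4}\right)} = \frac{J + I^{2}}{I - \frac{I}{4}} = \frac{J + I^{2}}{\frac{3}{4} I} = \left(J + I^{2}\right) \frac{4}{3 I} = \frac{4 \left(J + I^{2}\right)}{3 I}$)
$\left(-50\right) \left(-18\right) + g{\left(\left(-4 - 5\right) \left(-2 + 5\right),U{\left(-2,6 \right)} \right)} = \left(-50\right) \left(-18\right) + \frac{4 \left(\left(-4 - 5\right) \left(-2 + 5\right) + 6^{2}\right)}{3 \cdot 6} = 900 + \frac{4}{3} \cdot \frac{1}{6} \left(\left(-9\right) 3 + 36\right) = 900 + \frac{4}{3} \cdot \frac{1}{6} \left(-27 + 36\right) = 900 + \frac{4}{3} \cdot \frac{1}{6} \cdot 9 = 900 + 2 = 902$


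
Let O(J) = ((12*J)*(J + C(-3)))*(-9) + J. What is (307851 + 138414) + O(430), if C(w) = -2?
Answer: -19429625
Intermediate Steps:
O(J) = J - 108*J*(-2 + J) (O(J) = ((12*J)*(J - 2))*(-9) + J = ((12*J)*(-2 + J))*(-9) + J = (12*J*(-2 + J))*(-9) + J = -108*J*(-2 + J) + J = J - 108*J*(-2 + J))
(307851 + 138414) + O(430) = (307851 + 138414) + 430*(217 - 108*430) = 446265 + 430*(217 - 46440) = 446265 + 430*(-46223) = 446265 - 19875890 = -19429625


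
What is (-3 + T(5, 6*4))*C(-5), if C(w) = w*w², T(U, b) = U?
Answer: -250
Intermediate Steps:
C(w) = w³
(-3 + T(5, 6*4))*C(-5) = (-3 + 5)*(-5)³ = 2*(-125) = -250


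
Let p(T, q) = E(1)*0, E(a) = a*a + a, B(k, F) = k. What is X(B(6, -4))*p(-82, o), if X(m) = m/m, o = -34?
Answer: 0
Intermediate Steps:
X(m) = 1
E(a) = a + a² (E(a) = a² + a = a + a²)
p(T, q) = 0 (p(T, q) = (1*(1 + 1))*0 = (1*2)*0 = 2*0 = 0)
X(B(6, -4))*p(-82, o) = 1*0 = 0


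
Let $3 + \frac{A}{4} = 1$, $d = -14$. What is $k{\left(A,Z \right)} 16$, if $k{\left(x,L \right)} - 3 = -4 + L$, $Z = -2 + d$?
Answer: $-272$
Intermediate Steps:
$A = -8$ ($A = -12 + 4 \cdot 1 = -12 + 4 = -8$)
$Z = -16$ ($Z = -2 - 14 = -16$)
$k{\left(x,L \right)} = -1 + L$ ($k{\left(x,L \right)} = 3 + \left(-4 + L\right) = -1 + L$)
$k{\left(A,Z \right)} 16 = \left(-1 - 16\right) 16 = \left(-17\right) 16 = -272$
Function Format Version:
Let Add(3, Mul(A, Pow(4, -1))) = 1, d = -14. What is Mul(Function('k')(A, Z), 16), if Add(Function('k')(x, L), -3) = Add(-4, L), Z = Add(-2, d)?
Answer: -272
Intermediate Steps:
A = -8 (A = Add(-12, Mul(4, 1)) = Add(-12, 4) = -8)
Z = -16 (Z = Add(-2, -14) = -16)
Function('k')(x, L) = Add(-1, L) (Function('k')(x, L) = Add(3, Add(-4, L)) = Add(-1, L))
Mul(Function('k')(A, Z), 16) = Mul(Add(-1, -16), 16) = Mul(-17, 16) = -272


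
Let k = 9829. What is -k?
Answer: -9829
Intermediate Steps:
-k = -1*9829 = -9829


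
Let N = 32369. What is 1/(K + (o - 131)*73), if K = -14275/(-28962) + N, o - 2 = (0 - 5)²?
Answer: 28962/717605749 ≈ 4.0359e-5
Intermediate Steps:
o = 27 (o = 2 + (0 - 5)² = 2 + (-5)² = 2 + 25 = 27)
K = 937485253/28962 (K = -14275/(-28962) + 32369 = -14275*(-1/28962) + 32369 = 14275/28962 + 32369 = 937485253/28962 ≈ 32370.)
1/(K + (o - 131)*73) = 1/(937485253/28962 + (27 - 131)*73) = 1/(937485253/28962 - 104*73) = 1/(937485253/28962 - 7592) = 1/(717605749/28962) = 28962/717605749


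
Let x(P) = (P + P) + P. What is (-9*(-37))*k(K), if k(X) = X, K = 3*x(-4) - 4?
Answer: -13320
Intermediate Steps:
x(P) = 3*P (x(P) = 2*P + P = 3*P)
K = -40 (K = 3*(3*(-4)) - 4 = 3*(-12) - 4 = -36 - 4 = -40)
(-9*(-37))*k(K) = -9*(-37)*(-40) = 333*(-40) = -13320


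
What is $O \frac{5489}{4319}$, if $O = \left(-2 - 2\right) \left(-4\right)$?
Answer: $\frac{87824}{4319} \approx 20.334$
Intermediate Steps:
$O = 16$ ($O = \left(-4\right) \left(-4\right) = 16$)
$O \frac{5489}{4319} = 16 \cdot \frac{5489}{4319} = \frac{87824}{4319}$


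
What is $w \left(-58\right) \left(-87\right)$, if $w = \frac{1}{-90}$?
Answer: $- \frac{841}{15} \approx -56.067$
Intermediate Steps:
$w = - \frac{1}{90} \approx -0.011111$
$w \left(-58\right) \left(-87\right) = \left(- \frac{1}{90}\right) \left(-58\right) \left(-87\right) = \frac{29}{45} \left(-87\right) = - \frac{841}{15}$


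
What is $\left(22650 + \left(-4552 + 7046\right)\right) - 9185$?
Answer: $15959$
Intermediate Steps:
$\left(22650 + \left(-4552 + 7046\right)\right) - 9185 = \left(22650 + 2494\right) - 9185 = 25144 - 9185 = 15959$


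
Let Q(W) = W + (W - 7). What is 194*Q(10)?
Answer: 2522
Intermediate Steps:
Q(W) = -7 + 2*W (Q(W) = W + (-7 + W) = -7 + 2*W)
194*Q(10) = 194*(-7 + 2*10) = 194*(-7 + 20) = 194*13 = 2522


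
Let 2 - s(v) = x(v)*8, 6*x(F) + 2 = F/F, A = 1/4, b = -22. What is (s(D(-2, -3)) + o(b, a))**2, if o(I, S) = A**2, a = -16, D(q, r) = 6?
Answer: 26569/2304 ≈ 11.532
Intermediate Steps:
A = 1/4 ≈ 0.25000
x(F) = -1/6 (x(F) = -1/3 + (F/F)/6 = -1/3 + (1/6)*1 = -1/3 + 1/6 = -1/6)
s(v) = 10/3 (s(v) = 2 - (-1)*8/6 = 2 - 1*(-4/3) = 2 + 4/3 = 10/3)
o(I, S) = 1/16 (o(I, S) = (1/4)**2 = 1/16)
(s(D(-2, -3)) + o(b, a))**2 = (10/3 + 1/16)**2 = (163/48)**2 = 26569/2304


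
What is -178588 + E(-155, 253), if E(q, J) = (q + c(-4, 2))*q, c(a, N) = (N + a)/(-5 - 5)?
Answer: -154594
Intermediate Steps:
c(a, N) = -N/10 - a/10 (c(a, N) = (N + a)/(-10) = (N + a)*(-1/10) = -N/10 - a/10)
E(q, J) = q*(1/5 + q) (E(q, J) = (q + (-1/10*2 - 1/10*(-4)))*q = (q + (-1/5 + 2/5))*q = (q + 1/5)*q = (1/5 + q)*q = q*(1/5 + q))
-178588 + E(-155, 253) = -178588 - 155*(1/5 - 155) = -178588 - 155*(-774/5) = -178588 + 23994 = -154594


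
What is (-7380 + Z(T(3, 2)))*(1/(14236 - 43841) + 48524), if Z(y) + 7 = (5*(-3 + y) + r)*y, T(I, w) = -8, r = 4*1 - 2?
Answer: -10002718671297/29605 ≈ -3.3787e+8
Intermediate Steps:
r = 2 (r = 4 - 2 = 2)
Z(y) = -7 + y*(-13 + 5*y) (Z(y) = -7 + (5*(-3 + y) + 2)*y = -7 + ((-15 + 5*y) + 2)*y = -7 + (-13 + 5*y)*y = -7 + y*(-13 + 5*y))
(-7380 + Z(T(3, 2)))*(1/(14236 - 43841) + 48524) = (-7380 + (-7 - 13*(-8) + 5*(-8)²))*(1/(14236 - 43841) + 48524) = (-7380 + (-7 + 104 + 5*64))*(1/(-29605) + 48524) = (-7380 + (-7 + 104 + 320))*(-1/29605 + 48524) = (-7380 + 417)*(1436553019/29605) = -6963*1436553019/29605 = -10002718671297/29605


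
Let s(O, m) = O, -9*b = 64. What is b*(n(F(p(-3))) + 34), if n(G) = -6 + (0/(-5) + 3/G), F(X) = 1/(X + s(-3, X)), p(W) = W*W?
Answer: -2944/9 ≈ -327.11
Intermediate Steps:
b = -64/9 (b = -⅑*64 = -64/9 ≈ -7.1111)
p(W) = W²
F(X) = 1/(-3 + X) (F(X) = 1/(X - 3) = 1/(-3 + X))
n(G) = -6 + 3/G (n(G) = -6 + (0*(-⅕) + 3/G) = -6 + (0 + 3/G) = -6 + 3/G)
b*(n(F(p(-3))) + 34) = -64*((-6 + 3/(1/(-3 + (-3)²))) + 34)/9 = -64*((-6 + 3/(1/(-3 + 9))) + 34)/9 = -64*((-6 + 3/(1/6)) + 34)/9 = -64*((-6 + 3/(⅙)) + 34)/9 = -64*((-6 + 3*6) + 34)/9 = -64*((-6 + 18) + 34)/9 = -64*(12 + 34)/9 = -64/9*46 = -2944/9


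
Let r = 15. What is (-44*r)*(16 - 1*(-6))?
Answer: -14520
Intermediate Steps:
(-44*r)*(16 - 1*(-6)) = (-44*15)*(16 - 1*(-6)) = -660*(16 + 6) = -660*22 = -14520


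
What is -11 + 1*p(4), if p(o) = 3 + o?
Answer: -4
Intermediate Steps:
-11 + 1*p(4) = -11 + 1*(3 + 4) = -11 + 1*7 = -11 + 7 = -4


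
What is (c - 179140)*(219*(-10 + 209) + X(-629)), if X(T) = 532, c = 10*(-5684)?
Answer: -10409785740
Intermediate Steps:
c = -56840
(c - 179140)*(219*(-10 + 209) + X(-629)) = (-56840 - 179140)*(219*(-10 + 209) + 532) = -235980*(219*199 + 532) = -235980*(43581 + 532) = -235980*44113 = -10409785740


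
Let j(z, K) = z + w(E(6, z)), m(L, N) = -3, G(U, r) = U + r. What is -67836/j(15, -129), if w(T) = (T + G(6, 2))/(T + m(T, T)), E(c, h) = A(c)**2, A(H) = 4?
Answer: -293956/73 ≈ -4026.8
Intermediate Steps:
E(c, h) = 16 (E(c, h) = 4**2 = 16)
w(T) = (8 + T)/(-3 + T) (w(T) = (T + (6 + 2))/(T - 3) = (T + 8)/(-3 + T) = (8 + T)/(-3 + T))
j(z, K) = 24/13 + z (j(z, K) = z + (8 + 16)/(-3 + 16) = z + 24/13 = 24/13 + z)
-67836/j(15, -129) = -67836/(24/13 + 15) = -67836/219/13 = -67836*13/219 = -293956/73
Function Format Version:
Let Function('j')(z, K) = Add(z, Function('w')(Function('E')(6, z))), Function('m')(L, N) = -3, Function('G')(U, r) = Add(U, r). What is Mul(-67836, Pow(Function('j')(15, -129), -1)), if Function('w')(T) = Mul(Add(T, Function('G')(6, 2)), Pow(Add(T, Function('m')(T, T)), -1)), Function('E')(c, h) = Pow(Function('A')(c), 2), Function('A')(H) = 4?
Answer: Rational(-293956, 73) ≈ -4026.8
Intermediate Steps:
Function('E')(c, h) = 16 (Function('E')(c, h) = Pow(4, 2) = 16)
Function('w')(T) = Mul(Pow(Add(-3, T), -1), Add(8, T)) (Function('w')(T) = Mul(Add(T, Add(6, 2)), Pow(Add(T, -3), -1)) = Mul(Add(T, 8), Pow(Add(-3, T), -1)) = Mul(Add(8, T), Pow(Add(-3, T), -1)) = Mul(Pow(Add(-3, T), -1), Add(8, T)))
Function('j')(z, K) = Add(Rational(24, 13), z) (Function('j')(z, K) = Add(z, Mul(Pow(Add(-3, 16), -1), Add(8, 16))) = Add(z, Mul(Pow(13, -1), 24)) = Add(z, Mul(Rational(1, 13), 24)) = Add(z, Rational(24, 13)) = Add(Rational(24, 13), z))
Mul(-67836, Pow(Function('j')(15, -129), -1)) = Mul(-67836, Pow(Add(Rational(24, 13), 15), -1)) = Mul(-67836, Pow(Rational(219, 13), -1)) = Mul(-67836, Rational(13, 219)) = Rational(-293956, 73)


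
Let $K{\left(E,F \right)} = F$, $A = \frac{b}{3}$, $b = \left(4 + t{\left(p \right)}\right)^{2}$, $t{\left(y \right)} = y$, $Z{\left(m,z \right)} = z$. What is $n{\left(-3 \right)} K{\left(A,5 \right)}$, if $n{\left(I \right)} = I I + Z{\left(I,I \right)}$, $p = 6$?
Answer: $30$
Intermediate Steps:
$b = 100$ ($b = \left(4 + 6\right)^{2} = 10^{2} = 100$)
$n{\left(I \right)} = I + I^{2}$ ($n{\left(I \right)} = I I + I = I^{2} + I = I + I^{2}$)
$A = \frac{100}{3} \approx 33.333$
$n{\left(-3 \right)} K{\left(A,5 \right)} = - 3 \left(1 - 3\right) 5 = \left(-3\right) \left(-2\right) 5 = 6 \cdot 5 = 30$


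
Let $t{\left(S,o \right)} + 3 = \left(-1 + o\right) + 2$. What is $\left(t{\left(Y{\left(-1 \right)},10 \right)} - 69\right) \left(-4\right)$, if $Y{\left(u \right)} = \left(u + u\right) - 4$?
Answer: $244$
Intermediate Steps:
$Y{\left(u \right)} = -4 + 2 u$ ($Y{\left(u \right)} = 2 u - 4 = -4 + 2 u$)
$t{\left(S,o \right)} = -2 + o$ ($t{\left(S,o \right)} = -3 + \left(\left(-1 + o\right) + 2\right) = -3 + \left(1 + o\right) = -2 + o$)
$\left(t{\left(Y{\left(-1 \right)},10 \right)} - 69\right) \left(-4\right) = \left(\left(-2 + 10\right) - 69\right) \left(-4\right) = \left(8 - 69\right) \left(-4\right) = \left(-61\right) \left(-4\right) = 244$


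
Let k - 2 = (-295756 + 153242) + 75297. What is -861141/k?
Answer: 287047/22405 ≈ 12.812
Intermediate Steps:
k = -67215 (k = 2 + ((-295756 + 153242) + 75297) = 2 + (-142514 + 75297) = 2 - 67217 = -67215)
-861141/k = -861141/(-67215) = -861141*(-1/67215) = 287047/22405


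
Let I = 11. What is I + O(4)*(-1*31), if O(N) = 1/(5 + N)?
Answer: 68/9 ≈ 7.5556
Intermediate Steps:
I + O(4)*(-1*31) = 11 + (-1*31)/(5 + 4) = 11 - 31/9 = 68/9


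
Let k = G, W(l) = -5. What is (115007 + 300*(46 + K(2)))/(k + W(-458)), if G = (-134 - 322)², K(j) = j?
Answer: 129407/207931 ≈ 0.62236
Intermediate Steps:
G = 207936 (G = (-456)² = 207936)
k = 207936
(115007 + 300*(46 + K(2)))/(k + W(-458)) = (115007 + 300*(46 + 2))/(207936 - 5) = (115007 + 300*48)/207931 = (115007 + 14400)*(1/207931) = 129407*(1/207931) = 129407/207931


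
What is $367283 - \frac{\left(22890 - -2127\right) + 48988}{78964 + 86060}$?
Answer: $\frac{60610435787}{165024} \approx 3.6728 \cdot 10^{5}$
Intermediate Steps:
$367283 - \frac{\left(22890 - -2127\right) + 48988}{78964 + 86060} = 367283 - \frac{\left(22890 + 2127\right) + 48988}{165024} = 367283 - \left(25017 + 48988\right) \frac{1}{165024} = 367283 - 74005 \cdot \frac{1}{165024} = 367283 - \frac{74005}{165024} = \frac{60610435787}{165024}$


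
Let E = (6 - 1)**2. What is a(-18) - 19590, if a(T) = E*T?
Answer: -20040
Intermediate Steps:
E = 25 (E = 5**2 = 25)
a(T) = 25*T
a(-18) - 19590 = 25*(-18) - 19590 = -450 - 19590 = -20040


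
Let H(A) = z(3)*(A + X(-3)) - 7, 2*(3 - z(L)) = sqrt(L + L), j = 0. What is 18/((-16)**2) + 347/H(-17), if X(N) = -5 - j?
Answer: -3200941/589184 - 3817*sqrt(6)/4603 ≈ -7.4641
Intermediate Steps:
z(L) = 3 - sqrt(2)*sqrt(L)/2 (z(L) = 3 - sqrt(L + L)/2 = 3 - sqrt(2)*sqrt(L)/2)
X(N) = -5 (X(N) = -5 - 1*0 = -5 + 0 = -5)
H(A) = -7 + (-5 + A)*(3 - sqrt(6)/2) (H(A) = (3 - sqrt(2)*sqrt(3)/2)*(A - 5) - 7 = (3 - sqrt(6)/2)*(-5 + A) - 7 = (-5 + A)*(3 - sqrt(6)/2) - 7 = -7 + (-5 + A)*(3 - sqrt(6)/2))
18/((-16)**2) + 347/H(-17) = 18/((-16)**2) + 347/(-22 + 5*sqrt(6)/2 + (1/2)*(-17)*(6 - sqrt(6))) = 18/256 + 347/(-22 + 5*sqrt(6)/2 + (-51 + 17*sqrt(6)/2)) = 18*(1/256) + 347/(-73 + 11*sqrt(6)) = 9/128 + 347/(-73 + 11*sqrt(6))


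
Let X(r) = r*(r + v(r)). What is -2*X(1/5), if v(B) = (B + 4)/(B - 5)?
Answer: 27/100 ≈ 0.27000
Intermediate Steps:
v(B) = (4 + B)/(-5 + B)
X(r) = r*(r + (4 + r)/(-5 + r))
-2*X(1/5) = -2*(4 + 1/5 + (-5 + 1/5)/5)/(5*(-5 + 1/5)) = -2*(4 + ⅕ + (-5 + ⅕)/5)/(5*(-5 + ⅕)) = -2*(4 + ⅕ + (⅕)*(-24/5))/(5*(-24/5)) = -2*(-5)*(4 + ⅕ - 24/25)/(5*24) = -2*(-5)*81/(5*24*25) = -2*(-27/200) = 27/100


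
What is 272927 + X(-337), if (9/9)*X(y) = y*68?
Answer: 250011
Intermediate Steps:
X(y) = 68*y (X(y) = y*68 = 68*y)
272927 + X(-337) = 272927 + 68*(-337) = 272927 - 22916 = 250011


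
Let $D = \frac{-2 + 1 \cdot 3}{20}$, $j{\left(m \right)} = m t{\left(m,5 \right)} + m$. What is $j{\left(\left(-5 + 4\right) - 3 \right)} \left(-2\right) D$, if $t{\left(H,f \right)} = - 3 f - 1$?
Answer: $-6$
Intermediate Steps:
$t{\left(H,f \right)} = -1 - 3 f$
$j{\left(m \right)} = - 15 m$ ($j{\left(m \right)} = m \left(-1 - 15\right) + m = m \left(-16\right) + m = - 16 m + m = - 15 m$)
$D = \frac{1}{20}$ ($D = \left(-2 + 3\right) \frac{1}{20} = 1 \cdot \frac{1}{20} = \frac{1}{20} \approx 0.05$)
$j{\left(\left(-5 + 4\right) - 3 \right)} \left(-2\right) D = - 15 \left(\left(-5 + 4\right) - 3\right) \left(-2\right) \frac{1}{20} = - 15 \left(-1 - 3\right) \left(-2\right) \frac{1}{20} = \left(-15\right) \left(-4\right) \left(-2\right) \frac{1}{20} = 60 \left(-2\right) \frac{1}{20} = \left(-120\right) \frac{1}{20} = -6$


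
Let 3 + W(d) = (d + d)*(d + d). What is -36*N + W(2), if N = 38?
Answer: -1355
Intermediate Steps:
W(d) = -3 + 4*d² (W(d) = -3 + (d + d)*(d + d) = -3 + (2*d)*(2*d) = -3 + 4*d²)
-36*N + W(2) = -36*38 + (-3 + 4*2²) = -1368 + (-3 + 4*4) = -1368 + (-3 + 16) = -1368 + 13 = -1355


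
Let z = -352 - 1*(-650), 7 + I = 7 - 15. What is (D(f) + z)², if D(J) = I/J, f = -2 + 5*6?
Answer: 69372241/784 ≈ 88485.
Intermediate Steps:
f = 28 (f = -2 + 30 = 28)
I = -15 (I = -7 + (7 - 15) = -7 - 8 = -15)
D(J) = -15/J
z = 298 (z = -352 + 650 = 298)
(D(f) + z)² = (-15/28 + 298)² = (8329/28)² = 69372241/784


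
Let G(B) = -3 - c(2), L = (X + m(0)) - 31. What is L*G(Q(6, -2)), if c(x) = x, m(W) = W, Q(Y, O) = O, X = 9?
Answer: 110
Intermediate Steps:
L = -22 (L = (9 + 0) - 31 = 9 - 31 = -22)
G(B) = -5 (G(B) = -3 - 1*2 = -3 - 2 = -5)
L*G(Q(6, -2)) = -22*(-5) = 110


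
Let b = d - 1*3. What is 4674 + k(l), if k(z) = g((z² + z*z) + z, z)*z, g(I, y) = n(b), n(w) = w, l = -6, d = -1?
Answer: 4698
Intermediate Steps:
b = -4 (b = -1 - 1*3 = -1 - 3 = -4)
g(I, y) = -4
k(z) = -4*z
4674 + k(l) = 4674 - 4*(-6) = 4674 + 24 = 4698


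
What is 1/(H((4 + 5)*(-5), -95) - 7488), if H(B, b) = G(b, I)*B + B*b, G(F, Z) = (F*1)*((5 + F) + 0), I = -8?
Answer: -1/387963 ≈ -2.5776e-6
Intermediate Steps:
G(F, Z) = F*(5 + F)
H(B, b) = B*b + B*b*(5 + b) (H(B, b) = (b*(5 + b))*B + B*b = B*b*(5 + b) + B*b = B*b + B*b*(5 + b))
1/(H((4 + 5)*(-5), -95) - 7488) = 1/(((4 + 5)*(-5))*(-95)*(6 - 95) - 7488) = 1/((9*(-5))*(-95)*(-89) - 7488) = 1/(-45*(-95)*(-89) - 7488) = 1/(-380475 - 7488) = 1/(-387963) = -1/387963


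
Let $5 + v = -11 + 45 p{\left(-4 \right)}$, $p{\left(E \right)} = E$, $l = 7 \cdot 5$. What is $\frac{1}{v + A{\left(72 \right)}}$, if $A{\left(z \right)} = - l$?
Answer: $- \frac{1}{231} \approx -0.004329$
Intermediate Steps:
$l = 35$
$A{\left(z \right)} = -35$ ($A{\left(z \right)} = \left(-1\right) 35 = -35$)
$v = -196$ ($v = -5 + \left(-11 + 45 \left(-4\right)\right) = -5 - 191 = -196$)
$\frac{1}{v + A{\left(72 \right)}} = \frac{1}{-196 - 35} = \frac{1}{-231} = - \frac{1}{231}$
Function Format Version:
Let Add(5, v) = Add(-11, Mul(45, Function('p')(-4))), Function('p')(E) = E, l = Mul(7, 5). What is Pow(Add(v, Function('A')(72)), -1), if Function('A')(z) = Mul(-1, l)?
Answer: Rational(-1, 231) ≈ -0.0043290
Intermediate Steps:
l = 35
Function('A')(z) = -35 (Function('A')(z) = Mul(-1, 35) = -35)
v = -196 (v = Add(-5, Add(-11, Mul(45, -4))) = Add(-5, Add(-11, -180)) = Add(-5, -191) = -196)
Pow(Add(v, Function('A')(72)), -1) = Pow(Add(-196, -35), -1) = Pow(-231, -1) = Rational(-1, 231)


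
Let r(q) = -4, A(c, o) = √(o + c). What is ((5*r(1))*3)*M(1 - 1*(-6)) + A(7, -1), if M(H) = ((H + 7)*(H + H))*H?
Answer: -82320 + √6 ≈ -82318.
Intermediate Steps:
A(c, o) = √(c + o)
M(H) = 2*H²*(7 + H) (M(H) = ((7 + H)*(2*H))*H = (2*H*(7 + H))*H = 2*H²*(7 + H))
((5*r(1))*3)*M(1 - 1*(-6)) + A(7, -1) = ((5*(-4))*3)*(2*(1 - 1*(-6))²*(7 + (1 - 1*(-6)))) + √(7 - 1) = (-20*3)*(2*(1 + 6)²*(7 + (1 + 6))) + √6 = -120*7²*(7 + 7) + √6 = -120*49*14 + √6 = -60*1372 + √6 = -82320 + √6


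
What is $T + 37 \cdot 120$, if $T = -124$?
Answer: $4316$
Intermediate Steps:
$T + 37 \cdot 120 = -124 + 37 \cdot 120 = -124 + 4440 = 4316$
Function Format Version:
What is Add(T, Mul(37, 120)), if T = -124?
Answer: 4316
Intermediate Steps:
Add(T, Mul(37, 120)) = Add(-124, Mul(37, 120)) = Add(-124, 4440) = 4316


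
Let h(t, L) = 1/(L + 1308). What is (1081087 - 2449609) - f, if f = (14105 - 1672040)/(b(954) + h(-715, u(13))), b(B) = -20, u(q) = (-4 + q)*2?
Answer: -38490256728/26519 ≈ -1.4514e+6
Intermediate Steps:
u(q) = -8 + 2*q
h(t, L) = 1/(1308 + L)
f = 2198421810/26519 (f = (14105 - 1672040)/(-20 + 1/(1308 + (-8 + 2*13))) = -1657935/(-20 + 1/(1308 + (-8 + 26))) = -1657935/(-20 + 1/(1308 + 18)) = -1657935/(-20 + 1/1326) = -1657935/(-26519/1326) = -1657935*(-1326/26519) = 2198421810/26519 ≈ 82900.)
(1081087 - 2449609) - f = (1081087 - 2449609) - 1*2198421810/26519 = -1368522 - 2198421810/26519 = -38490256728/26519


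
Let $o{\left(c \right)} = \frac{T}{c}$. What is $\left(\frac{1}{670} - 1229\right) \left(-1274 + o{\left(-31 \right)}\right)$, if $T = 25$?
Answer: $\frac{32541090651}{20770} \approx 1.5667 \cdot 10^{6}$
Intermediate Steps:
$o{\left(c \right)} = \frac{25}{c}$
$\left(\frac{1}{670} - 1229\right) \left(-1274 + o{\left(-31 \right)}\right) = \left(\frac{1}{670} - 1229\right) \left(-1274 + \frac{25}{-31}\right) = \left(\frac{1}{670} - 1229\right) \left(-1274 + 25 \left(- \frac{1}{31}\right)\right) = - \frac{823429 \left(-1274 - \frac{25}{31}\right)}{670} = \left(- \frac{823429}{670}\right) \left(- \frac{39519}{31}\right) = \frac{32541090651}{20770}$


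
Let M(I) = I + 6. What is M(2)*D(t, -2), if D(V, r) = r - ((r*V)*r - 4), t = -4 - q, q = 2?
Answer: 208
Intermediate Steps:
t = -6 (t = -4 - 1*2 = -4 - 2 = -6)
M(I) = 6 + I
D(V, r) = 4 + r - V*r**2 (D(V, r) = r - ((V*r)*r - 4) = r - (V*r**2 - 4) = r - (-4 + V*r**2) = r + (4 - V*r**2) = 4 + r - V*r**2)
M(2)*D(t, -2) = (6 + 2)*(4 - 2 - 1*(-6)*(-2)**2) = 8*(4 - 2 - 1*(-6)*4) = 8*(4 - 2 + 24) = 8*26 = 208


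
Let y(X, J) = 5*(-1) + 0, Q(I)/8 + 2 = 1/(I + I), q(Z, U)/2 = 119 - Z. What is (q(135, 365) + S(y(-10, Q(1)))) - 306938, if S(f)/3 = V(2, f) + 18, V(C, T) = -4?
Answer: -306928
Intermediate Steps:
q(Z, U) = 238 - 2*Z (q(Z, U) = 2*(119 - Z) = 238 - 2*Z)
Q(I) = -16 + 4/I (Q(I) = -16 + 8/(I + I) = -16 + 8/((2*I)) = -16 + 8*(1/(2*I)) = -16 + 4/I)
y(X, J) = -5 (y(X, J) = -5 + 0 = -5)
S(f) = 42 (S(f) = 3*(-4 + 18) = 3*14 = 42)
(q(135, 365) + S(y(-10, Q(1)))) - 306938 = ((238 - 2*135) + 42) - 306938 = ((238 - 270) + 42) - 306938 = (-32 + 42) - 306938 = 10 - 306938 = -306928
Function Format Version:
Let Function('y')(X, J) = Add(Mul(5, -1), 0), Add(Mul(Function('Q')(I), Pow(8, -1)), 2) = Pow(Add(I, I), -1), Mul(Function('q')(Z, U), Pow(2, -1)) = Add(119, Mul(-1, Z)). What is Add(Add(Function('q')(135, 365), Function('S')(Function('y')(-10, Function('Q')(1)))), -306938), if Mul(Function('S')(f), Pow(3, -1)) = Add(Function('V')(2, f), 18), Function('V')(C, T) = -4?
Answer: -306928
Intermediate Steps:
Function('q')(Z, U) = Add(238, Mul(-2, Z)) (Function('q')(Z, U) = Mul(2, Add(119, Mul(-1, Z))) = Add(238, Mul(-2, Z)))
Function('Q')(I) = Add(-16, Mul(4, Pow(I, -1))) (Function('Q')(I) = Add(-16, Mul(8, Pow(Add(I, I), -1))) = Add(-16, Mul(8, Pow(Mul(2, I), -1))) = Add(-16, Mul(8, Mul(Rational(1, 2), Pow(I, -1)))) = Add(-16, Mul(4, Pow(I, -1))))
Function('y')(X, J) = -5 (Function('y')(X, J) = Add(-5, 0) = -5)
Function('S')(f) = 42 (Function('S')(f) = Mul(3, Add(-4, 18)) = Mul(3, 14) = 42)
Add(Add(Function('q')(135, 365), Function('S')(Function('y')(-10, Function('Q')(1)))), -306938) = Add(Add(Add(238, Mul(-2, 135)), 42), -306938) = Add(Add(Add(238, -270), 42), -306938) = Add(Add(-32, 42), -306938) = Add(10, -306938) = -306928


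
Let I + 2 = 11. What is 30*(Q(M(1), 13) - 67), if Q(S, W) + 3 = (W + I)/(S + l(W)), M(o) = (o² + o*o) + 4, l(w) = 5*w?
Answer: -148440/71 ≈ -2090.7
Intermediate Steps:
I = 9 (I = -2 + 11 = 9)
M(o) = 4 + 2*o² (M(o) = (o² + o²) + 4 = 2*o² + 4 = 4 + 2*o²)
Q(S, W) = -3 + (9 + W)/(S + 5*W) (Q(S, W) = -3 + (W + 9)/(S + 5*W) = -3 + (9 + W)/(S + 5*W))
30*(Q(M(1), 13) - 67) = 30*((9 - 14*13 - 3*(4 + 2*1²))/((4 + 2*1²) + 5*13) - 67) = 30*((9 - 182 - 3*(4 + 2*1))/((4 + 2*1) + 65) - 67) = 30*((9 - 182 - 3*(4 + 2))/((4 + 2) + 65) - 67) = 30*((9 - 182 - 3*6)/(6 + 65) - 67) = 30*((9 - 182 - 18)/71 - 67) = 30*((1/71)*(-191) - 67) = 30*(-191/71 - 67) = 30*(-4948/71) = -148440/71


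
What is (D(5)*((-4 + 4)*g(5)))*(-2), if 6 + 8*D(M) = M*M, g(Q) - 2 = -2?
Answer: 0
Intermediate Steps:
g(Q) = 0 (g(Q) = 2 - 2 = 0)
D(M) = -¾ + M²/8 (D(M) = -¾ + (M*M)/8 = -¾ + M²/8)
(D(5)*((-4 + 4)*g(5)))*(-2) = ((-¾ + (⅛)*5²)*((-4 + 4)*0))*(-2) = ((-¾ + (⅛)*25)*(0*0))*(-2) = ((-¾ + 25/8)*0)*(-2) = ((19/8)*0)*(-2) = 0*(-2) = 0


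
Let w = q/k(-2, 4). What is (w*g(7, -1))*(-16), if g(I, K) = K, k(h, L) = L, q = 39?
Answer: 156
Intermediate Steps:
w = 39/4 ≈ 9.7500
(w*g(7, -1))*(-16) = ((39/4)*(-1))*(-16) = -39/4*(-16) = 156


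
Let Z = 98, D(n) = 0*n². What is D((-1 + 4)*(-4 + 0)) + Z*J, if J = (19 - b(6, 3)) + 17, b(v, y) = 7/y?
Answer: 9898/3 ≈ 3299.3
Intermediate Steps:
D(n) = 0
J = 101/3 (J = (19 - 7/3) + 17 = 50/3 + 17 = 101/3 ≈ 33.667)
D((-1 + 4)*(-4 + 0)) + Z*J = 0 + 98*(101/3) = 0 + 9898/3 = 9898/3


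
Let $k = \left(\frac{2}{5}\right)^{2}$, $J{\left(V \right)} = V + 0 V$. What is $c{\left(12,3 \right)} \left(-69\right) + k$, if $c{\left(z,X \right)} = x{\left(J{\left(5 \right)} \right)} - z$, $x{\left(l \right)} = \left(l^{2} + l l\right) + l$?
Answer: $- \frac{74171}{25} \approx -2966.8$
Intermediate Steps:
$J{\left(V \right)} = V$ ($J{\left(V \right)} = V + 0 = V$)
$x{\left(l \right)} = l + 2 l^{2}$ ($x{\left(l \right)} = \left(l^{2} + l^{2}\right) + l = 2 l^{2} + l = l + 2 l^{2}$)
$c{\left(z,X \right)} = 55 - z$ ($c{\left(z,X \right)} = 5 \left(1 + 2 \cdot 5\right) - z = 5 \left(1 + 10\right) - z = 5 \cdot 11 - z = 55 - z$)
$k = \frac{4}{25}$ ($k = \left(2 \cdot \frac{1}{5}\right)^{2} = \left(\frac{2}{5}\right)^{2} = \frac{4}{25} \approx 0.16$)
$c{\left(12,3 \right)} \left(-69\right) + k = \left(55 - 12\right) \left(-69\right) + \frac{4}{25} = 43 \left(-69\right) + \frac{4}{25} = -2967 + \frac{4}{25} = - \frac{74171}{25}$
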